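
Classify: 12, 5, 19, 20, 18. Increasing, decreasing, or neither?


Differences: -7, 14, 1, -2
Difference at position 2 is +14 (> 0) but position 1 is -7 (< 0) — sequence both rises and falls
→ NOT monotonic

Not monotonic


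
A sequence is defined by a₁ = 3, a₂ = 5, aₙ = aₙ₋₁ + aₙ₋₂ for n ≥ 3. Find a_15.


Computing iteratively: 3, 5, 8, 13, 21, 34, 55, 89, 144, 233, 377, 610, ...
a_15 = 2584

a_15 = 2584


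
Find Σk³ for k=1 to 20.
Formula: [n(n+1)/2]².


n(n+1)/2 = 20×21/2 = 210
Σk³ = 210² = 44100

Σk³ = 44100


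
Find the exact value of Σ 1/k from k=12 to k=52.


Σₖ₌12^52 1/k = 1/12 + 1/13 + 1/14 + ... + 1/52
= 4704865876296592668539/3099044504245996706400
≈ 1.5182

Sum = 4704865876296592668539/3099044504245996706400 ≈ 1.5182


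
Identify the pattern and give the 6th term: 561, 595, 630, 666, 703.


Pattern: triangular numbers: n(n+1)/2
Terms: 561, 595, 630, 666, 703
Next term = 741

Next term = 741


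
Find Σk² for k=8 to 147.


Σₖ₌8^147 k² = Σₖ₌₁^147 k² − Σₖ₌₁^7 k²
= 147·148·295/6 − 7·8·15/6
= 1069670 − 140 = 1069530

Σk² = 1069530


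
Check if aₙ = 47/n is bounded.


a₁ = 47, a₂ = 47/2, a₃ = 47/3, ...
0 < aₙ ≤ 47 for all n ≥ 1
Lower bound: 0, Upper bound: 47
The sequence IS bounded

Bounded (0 < aₙ ≤ 47)


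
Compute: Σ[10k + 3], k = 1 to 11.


Σ(10k+3) = 10·Σk + 3·n
= 10·66 + 3·11
= 660 + 33 = 693

Σ = 693


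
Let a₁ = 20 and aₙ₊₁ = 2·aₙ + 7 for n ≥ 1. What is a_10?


Computing step by step:
a_1 = 20
a_2 = 47
a_3 = 101
a_4 = 209
a_5 = 425
a_6 = 857
a_7 = 1721
a_8 = 3449
a_9 = 6905
a_10 = 13817


a_10 = 13817


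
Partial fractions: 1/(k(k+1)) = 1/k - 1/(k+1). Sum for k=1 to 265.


1/(k(k+1)) = 1/k - 1/(k+1) (partial fractions)
Telescoping: Σ = 1 - 1/266 = 265/266

Sum = 265/266


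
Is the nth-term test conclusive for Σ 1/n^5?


lim(n→∞) 1/n^5 = 0
lim aₙ = 0 → nth-term test is INCONCLUSIVE
(Need other tests; this is actually a convergent p-series with p=5 > 1)

Inconclusive (lim aₙ = 0; need another test)


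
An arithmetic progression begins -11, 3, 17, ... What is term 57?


aₙ = a₁ + (n-1)d
= -11 + (57-1)×14
= -11 + 784
= 773

a_57 = 773


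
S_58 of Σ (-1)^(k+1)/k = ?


S = 1 - 1/2 + 1/3 - 1/4 + 1/5 - 1/6 + 1/7 - 1/8 ± ...
= 0.6846
(Full series converges to +ln(2) ≈ +0.6931)

S_58 = 0.6846


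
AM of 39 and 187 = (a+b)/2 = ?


AM = (39 + 187)/2 = 226/2 = 113

AM = 113


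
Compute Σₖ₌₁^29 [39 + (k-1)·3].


aₙ = 39 + (29-1)×3 = 123
Sₙ = n(a₁+aₙ)/2 = 29×(39+123)/2
= 29×162/2 = 2349

S_29 = 2349


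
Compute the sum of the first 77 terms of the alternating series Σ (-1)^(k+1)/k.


S = 1 - 1/2 + 1/3 - 1/4 + 1/5 - 1/6 + 1/7 - 1/8 ± ...
= 0.6996
(Full series converges to +ln(2) ≈ +0.6931)

S_77 = 0.6996


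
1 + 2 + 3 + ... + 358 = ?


n(n+1)/2 = 358×359/2 = 128522/2 = 64261

Σk = 64261


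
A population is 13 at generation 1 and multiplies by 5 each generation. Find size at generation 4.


aₙ = a₁·r^(n-1)
= 13×5^3
= 13×125
= 1625

a_4 = 1625


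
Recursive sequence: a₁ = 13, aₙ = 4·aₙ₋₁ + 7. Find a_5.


Computing step by step:
a_1 = 13
a_2 = 59
a_3 = 243
a_4 = 979
a_5 = 3923


a_5 = 3923


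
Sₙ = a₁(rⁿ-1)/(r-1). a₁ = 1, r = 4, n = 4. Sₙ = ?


Sₙ = 1×(4^4 - 1)/(4 - 1)
= 1×(256 - 1)/3
= 1×255/3
= 85

S_4 = 85


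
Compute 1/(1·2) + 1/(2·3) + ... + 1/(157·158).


1/(k(k+1)) = 1/k - 1/(k+1) (partial fractions)
Telescoping: Σ = 1 - 1/158 = 157/158

Sum = 157/158


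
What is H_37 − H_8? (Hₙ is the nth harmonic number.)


Σₖ₌9^37 1/k = 1/9 + 1/10 + 1/11 + ... + 1/37
= 102954062083699/69388720221600
≈ 1.4837

Sum = 102954062083699/69388720221600 ≈ 1.4837


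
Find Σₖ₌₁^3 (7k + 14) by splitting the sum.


Σ(7k+14) = 7·Σk + 14·n
= 7·6 + 14·3
= 42 + 42 = 84

Σ = 84


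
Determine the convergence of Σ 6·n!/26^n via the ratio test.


aₙ = 6·n!/26^n
a_{n+1}/aₙ = (n+1)!/26^(n+1) × 26^n/n!  (constant 6 cancels)
= (n+1)/26
L = lim(n→∞) (n+1)/26 = ∞
L > 1 → series DIVERGES

Diverges (ratio test: L = ∞ > 1)


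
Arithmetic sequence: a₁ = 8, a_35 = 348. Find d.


d = (aₙ - a₁)/(n-1)
= (348 - 8)/(35-1)
= 340/34 = 10

d = 10


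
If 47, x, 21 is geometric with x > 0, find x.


GM = √(47×21) = √987 = 31.4166

GM = 31.4166


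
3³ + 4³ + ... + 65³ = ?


Σₖ₌3^65 k³ = [65·66/2]² − [2·3/2]²
= 4601025 − 9 = 4601016

Σk³ = 4601016


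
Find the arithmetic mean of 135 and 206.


AM = (135 + 206)/2 = 341/2 = 170.5

AM = 170.5


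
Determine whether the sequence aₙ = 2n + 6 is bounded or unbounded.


aₙ = 2n + 6 → as n→∞, aₙ→∞
No finite upper bound exists
The sequence is UNBOUNDED

Unbounded (aₙ → ∞ as n → ∞)


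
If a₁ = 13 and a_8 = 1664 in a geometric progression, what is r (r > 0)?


r^(n-1) = aₙ/a₁
r^7 = 1664/13 = 128
r = 128^(1/7)
= 2

r = 2


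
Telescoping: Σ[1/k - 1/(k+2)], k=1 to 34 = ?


Telescoping with gap 2: two head and two tail terms survive.
= (1 + 1/2) - (1/35 + 1/36)
= 3/2 - 1/35 - 1/36 = 1819/1260

Sum = 1819/1260


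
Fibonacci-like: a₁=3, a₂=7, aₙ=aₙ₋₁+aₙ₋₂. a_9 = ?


Computing iteratively: 3, 7, 10, 17, 27, 44, 71, 115, 186
a_9 = 186

a_9 = 186


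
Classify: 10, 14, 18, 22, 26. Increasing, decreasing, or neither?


Differences: 4, 4, 4, 4
All differences > 0 → strictly INCREASING

Monotonically increasing


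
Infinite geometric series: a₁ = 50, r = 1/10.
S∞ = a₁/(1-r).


S∞ = a₁/(1-r) = 50/(1 - 1/10)
= 50/(9/10)
= 500/9

S∞ = 500/9


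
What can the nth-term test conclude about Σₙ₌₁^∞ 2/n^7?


lim(n→∞) 2/n^7 = 0
lim aₙ = 0 → nth-term test is INCONCLUSIVE
(Need other tests; this is actually a convergent p-series with p=7 > 1)

Inconclusive (lim aₙ = 0; need another test)


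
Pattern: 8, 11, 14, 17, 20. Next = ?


Pattern: arithmetic (d=3)
Terms: 8, 11, 14, 17, 20
Next term = 23

Next term = 23


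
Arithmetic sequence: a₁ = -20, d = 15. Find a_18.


aₙ = a₁ + (n-1)d
= -20 + (18-1)×15
= -20 + 255
= 235

a_18 = 235


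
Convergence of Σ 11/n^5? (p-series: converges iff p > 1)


p-series test: Σ c/n^p converges if p > 1, diverges if p ≤ 1 (constant c > 0 doesn't affect convergence).
p = 5
5 > 1 → CONVERGES

Converges (p = 5 > 1)


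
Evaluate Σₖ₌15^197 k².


Σₖ₌15^197 k² = Σₖ₌₁^197 k² − Σₖ₌₁^14 k²
= 197·198·395/6 − 14·15·29/6
= 2567895 − 1015 = 2566880

Σk² = 2566880


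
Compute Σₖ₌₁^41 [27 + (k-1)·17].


aₙ = 27 + (41-1)×17 = 707
Sₙ = n(a₁+aₙ)/2 = 41×(27+707)/2
= 41×734/2 = 15047

S_41 = 15047


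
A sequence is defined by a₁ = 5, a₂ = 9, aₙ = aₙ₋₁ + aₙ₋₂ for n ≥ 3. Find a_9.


Computing iteratively: 5, 9, 14, 23, 37, 60, 97, 157, 254
a_9 = 254

a_9 = 254


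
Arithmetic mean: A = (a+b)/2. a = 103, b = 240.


AM = (103 + 240)/2 = 343/2 = 171.5

AM = 171.5


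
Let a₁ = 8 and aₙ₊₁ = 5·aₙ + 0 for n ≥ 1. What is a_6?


Computing step by step:
a_1 = 8
a_2 = 40
a_3 = 200
a_4 = 1000
a_5 = 5000
a_6 = 25000


a_6 = 25000


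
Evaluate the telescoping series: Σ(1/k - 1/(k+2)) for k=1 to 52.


Telescoping with gap 2: two head and two tail terms survive.
= (1 + 1/2) - (1/53 + 1/54)
= 3/2 - 1/53 - 1/54 = 2093/1431

Sum = 2093/1431


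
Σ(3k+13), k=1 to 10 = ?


Σ(3k+13) = 3·Σk + 13·n
= 3·55 + 13·10
= 165 + 130 = 295

Σ = 295


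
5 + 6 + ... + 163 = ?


Σₖ₌5^163 k = Σₖ₌₁^163 k − Σₖ₌₁^4 k
= 163·164/2 − 4·5/2
= 13366 − 10 = 13356

Σk = 13356


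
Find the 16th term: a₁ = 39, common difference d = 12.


aₙ = a₁ + (n-1)d
= 39 + (16-1)×12
= 39 + 180
= 219

a_16 = 219


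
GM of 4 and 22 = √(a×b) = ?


GM = √(4×22) = √88 = 9.3808

GM = 9.3808


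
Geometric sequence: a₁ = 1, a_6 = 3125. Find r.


r^(n-1) = aₙ/a₁
r^5 = 3125/1 = 3125
r = 3125^(1/5)
= 5

r = 5


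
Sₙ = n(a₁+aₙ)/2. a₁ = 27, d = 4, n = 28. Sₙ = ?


aₙ = 27 + (28-1)×4 = 135
Sₙ = n(a₁+aₙ)/2 = 28×(27+135)/2
= 28×162/2 = 2268

S_28 = 2268


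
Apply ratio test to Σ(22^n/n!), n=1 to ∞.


aₙ = 22^n/n!
a_{n+1}/aₙ = 22^(n+1)/(n+1)! × n!/22^n
= 22/(n+1)
L = lim(n→∞) 22/(n+1) = 0
L < 1 → series CONVERGES

Converges (ratio test: L = 0 < 1)


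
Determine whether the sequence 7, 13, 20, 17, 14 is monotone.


Differences: 6, 7, -3, -3
Difference at position 1 is +6 (> 0) but position 3 is -3 (< 0) — sequence both rises and falls
→ NOT monotonic

Not monotonic


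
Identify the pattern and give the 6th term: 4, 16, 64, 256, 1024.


Pattern: geometric (r=4)
Terms: 4, 16, 64, 256, 1024
Next term = 4096

Next term = 4096


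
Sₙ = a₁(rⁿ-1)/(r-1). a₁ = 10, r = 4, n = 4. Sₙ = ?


Sₙ = 10×(4^4 - 1)/(4 - 1)
= 10×(256 - 1)/3
= 10×255/3
= 850

S_4 = 850


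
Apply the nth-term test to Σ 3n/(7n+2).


lim(n→∞) 3n/(7n+2) = 3/7 = 3/7  (divide numerator and denominator by n)
lim aₙ = 3/7 ≠ 0 → series DIVERGES

Diverges (lim aₙ = 3/7 ≠ 0)


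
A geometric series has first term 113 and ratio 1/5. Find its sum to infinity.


S∞ = a₁/(1-r) = 113/(1 - 1/5)
= 113/(4/5)
= 565/4

S∞ = 565/4


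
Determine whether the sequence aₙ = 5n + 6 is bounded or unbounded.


aₙ = 5n + 6 → as n→∞, aₙ→∞
No finite upper bound exists
The sequence is UNBOUNDED

Unbounded (aₙ → ∞ as n → ∞)


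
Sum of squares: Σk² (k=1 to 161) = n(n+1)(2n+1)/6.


n = 161
n(n+1)(2n+1)/6 = 161×162×323/6
= 8424486/6 = 1404081

Σk² = 1404081


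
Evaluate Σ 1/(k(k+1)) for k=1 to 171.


1/(k(k+1)) = 1/k - 1/(k+1) (partial fractions)
Telescoping: Σ = 1 - 1/172 = 171/172

Sum = 171/172


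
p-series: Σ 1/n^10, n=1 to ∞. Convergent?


p-series test: Σ c/n^p converges if p > 1, diverges if p ≤ 1 (constant c > 0 doesn't affect convergence).
p = 10
10 > 1 → CONVERGES

Converges (p = 10 > 1)


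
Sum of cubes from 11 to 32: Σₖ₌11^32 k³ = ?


Σₖ₌11^32 k³ = [32·33/2]² − [10·11/2]²
= 278784 − 3025 = 275759

Σk³ = 275759


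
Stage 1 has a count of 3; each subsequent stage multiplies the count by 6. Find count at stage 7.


aₙ = a₁·r^(n-1)
= 3×6^6
= 3×46656
= 139968

a_7 = 139968


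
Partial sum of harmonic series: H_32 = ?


H_32 = 1/1 + 1/2 + 1/3 + ... + 1/32
= 586061125622639/144403552893600
≈ 4.0585

H_32 = 586061125622639/144403552893600 ≈ 4.0585


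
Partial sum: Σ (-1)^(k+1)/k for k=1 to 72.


S = 1 - 1/2 + 1/3 - 1/4 + 1/5 - 1/6 + 1/7 - 1/8 ± ...
= 0.6863
(Full series converges to +ln(2) ≈ +0.6931)

S_72 = 0.6863


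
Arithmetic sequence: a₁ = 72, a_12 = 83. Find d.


d = (aₙ - a₁)/(n-1)
= (83 - 72)/(12-1)
= 11/11 = 1

d = 1


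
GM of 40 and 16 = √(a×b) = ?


GM = √(40×16) = √640 = 25.2982

GM = 25.2982


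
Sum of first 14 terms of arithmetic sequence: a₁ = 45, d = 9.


aₙ = 45 + (14-1)×9 = 162
Sₙ = n(a₁+aₙ)/2 = 14×(45+162)/2
= 14×207/2 = 1449

S_14 = 1449


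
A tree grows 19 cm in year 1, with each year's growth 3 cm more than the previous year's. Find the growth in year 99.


aₙ = a₁ + (n-1)d
= 19 + (99-1)×3
= 19 + 294
= 313

a_99 = 313


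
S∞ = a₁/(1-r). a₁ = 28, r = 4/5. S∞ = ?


S∞ = a₁/(1-r) = 28/(1 - 4/5)
= 28/(1/5)
= 140

S∞ = 140


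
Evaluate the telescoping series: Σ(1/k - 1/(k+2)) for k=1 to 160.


Telescoping with gap 2: two head and two tail terms survive.
= (1 + 1/2) - (1/161 + 1/162)
= 3/2 - 1/161 - 1/162 = 19400/13041

Sum = 19400/13041


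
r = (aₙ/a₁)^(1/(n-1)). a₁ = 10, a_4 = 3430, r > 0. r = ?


r^(n-1) = aₙ/a₁
r^3 = 3430/10 = 343
r = 343^(1/3)
= 7

r = 7


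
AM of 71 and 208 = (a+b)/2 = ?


AM = (71 + 208)/2 = 279/2 = 139.5

AM = 139.5


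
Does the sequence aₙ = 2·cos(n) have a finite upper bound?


For all n, -1 ≤ cos(n) ≤ 1, so -2 ≤ 2·cos(n) ≤ 2
Lower bound: -2, Upper bound: 2
The sequence IS bounded

Bounded (-2 ≤ aₙ ≤ 2)


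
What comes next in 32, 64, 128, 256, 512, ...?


Pattern: powers of 2: 2ⁿ
Terms: 32, 64, 128, 256, 512
Next term = 1024

Next term = 1024


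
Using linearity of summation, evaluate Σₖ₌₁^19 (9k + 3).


Σ(9k+3) = 9·Σk + 3·n
= 9·190 + 3·19
= 1710 + 57 = 1767

Σ = 1767


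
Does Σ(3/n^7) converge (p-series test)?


p-series test: Σ c/n^p converges if p > 1, diverges if p ≤ 1 (constant c > 0 doesn't affect convergence).
p = 7
7 > 1 → CONVERGES

Converges (p = 7 > 1)


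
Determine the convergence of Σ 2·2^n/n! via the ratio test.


aₙ = 2·2^n/n!
a_{n+1}/aₙ = 2^(n+1)/(n+1)! × n!/2^n  (constant 2 cancels)
= 2/(n+1)
L = lim(n→∞) 2/(n+1) = 0
L < 1 → series CONVERGES

Converges (ratio test: L = 0 < 1)


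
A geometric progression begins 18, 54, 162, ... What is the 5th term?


aₙ = a₁·r^(n-1)
= 18×3^4
= 18×81
= 1458

a_5 = 1458


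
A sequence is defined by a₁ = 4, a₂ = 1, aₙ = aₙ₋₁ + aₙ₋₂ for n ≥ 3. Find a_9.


Computing iteratively: 4, 1, 5, 6, 11, 17, 28, 45, 73
a_9 = 73

a_9 = 73


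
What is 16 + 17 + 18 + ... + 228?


Σₖ₌16^228 k = Σₖ₌₁^228 k − Σₖ₌₁^15 k
= 228·229/2 − 15·16/2
= 26106 − 120 = 25986

Σk = 25986


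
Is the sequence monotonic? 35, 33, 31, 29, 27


Differences: -2, -2, -2, -2
All differences < 0 → strictly DECREASING

Monotonically decreasing


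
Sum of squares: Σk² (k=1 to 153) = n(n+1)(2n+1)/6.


n = 153
n(n+1)(2n+1)/6 = 153×154×307/6
= 7233534/6 = 1205589

Σk² = 1205589


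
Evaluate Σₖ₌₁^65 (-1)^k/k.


S = -1 + 1/2 - 1/3 + 1/4 - 1/5 + 1/6 - 1/7 + 1/8 ± ...
= -0.7008
(Full series converges to -ln(2) ≈ -0.6931)

S_65 = -0.7008


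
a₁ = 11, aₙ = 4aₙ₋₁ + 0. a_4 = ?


Computing step by step:
a_1 = 11
a_2 = 44
a_3 = 176
a_4 = 704


a_4 = 704


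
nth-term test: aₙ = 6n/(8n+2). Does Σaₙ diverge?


lim(n→∞) 6n/(8n+2) = 6/8 = 3/4  (divide numerator and denominator by n)
lim aₙ = 3/4 ≠ 0 → series DIVERGES

Diverges (lim aₙ = 3/4 ≠ 0)


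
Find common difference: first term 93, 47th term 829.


d = (aₙ - a₁)/(n-1)
= (829 - 93)/(47-1)
= 736/46 = 16

d = 16


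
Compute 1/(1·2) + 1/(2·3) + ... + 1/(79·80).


1/(k(k+1)) = 1/k - 1/(k+1) (partial fractions)
Telescoping: Σ = 1 - 1/80 = 79/80

Sum = 79/80


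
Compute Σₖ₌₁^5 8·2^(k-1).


Sₙ = 8×(2^5 - 1)/(2 - 1)
= 8×(32 - 1)/1
= 8×31/1
= 248

S_5 = 248


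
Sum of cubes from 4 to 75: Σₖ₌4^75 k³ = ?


Σₖ₌4^75 k³ = [75·76/2]² − [3·4/2]²
= 8122500 − 36 = 8122464

Σk³ = 8122464


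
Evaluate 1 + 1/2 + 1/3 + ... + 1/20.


H_20 = 1/1 + 1/2 + 1/3 + ... + 1/20
= 55835135/15519504
≈ 3.5977

H_20 = 55835135/15519504 ≈ 3.5977


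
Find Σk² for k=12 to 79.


Σₖ₌12^79 k² = Σₖ₌₁^79 k² − Σₖ₌₁^11 k²
= 79·80·159/6 − 11·12·23/6
= 167480 − 506 = 166974

Σk² = 166974


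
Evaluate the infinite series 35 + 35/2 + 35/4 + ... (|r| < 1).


S∞ = a₁/(1-r) = 35/(1 - 1/2)
= 35/(1/2)
= 70

S∞ = 70


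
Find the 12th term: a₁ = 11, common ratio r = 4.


aₙ = a₁·r^(n-1)
= 11×4^11
= 11×4194304
= 46137344

a_12 = 46137344


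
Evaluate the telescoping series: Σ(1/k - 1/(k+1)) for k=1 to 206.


Telescoping: adjacent terms cancel.
= 1/1 - 1/207
= 1 - 1/207 = 206/207

Sum = 206/207


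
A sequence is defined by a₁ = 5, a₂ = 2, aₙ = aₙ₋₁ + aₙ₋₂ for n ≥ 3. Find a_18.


Computing iteratively: 5, 2, 7, 9, 16, 25, 41, 66, 107, 173, 280, 453, ...
a_18 = 8129

a_18 = 8129


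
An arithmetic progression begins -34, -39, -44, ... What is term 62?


aₙ = a₁ + (n-1)d
= -34 + (62-1)×-5
= -34 - 305
= -339

a_62 = -339


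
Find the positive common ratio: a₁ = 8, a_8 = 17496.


r^(n-1) = aₙ/a₁
r^7 = 17496/8 = 2187
r = 2187^(1/7)
= 3

r = 3


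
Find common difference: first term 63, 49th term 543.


d = (aₙ - a₁)/(n-1)
= (543 - 63)/(49-1)
= 480/48 = 10

d = 10


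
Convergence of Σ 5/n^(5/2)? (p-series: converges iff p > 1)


p-series test: Σ c/n^p converges if p > 1, diverges if p ≤ 1 (constant c > 0 doesn't affect convergence).
p = 5/2
5/2 > 1 → CONVERGES

Converges (p = 5/2 > 1)


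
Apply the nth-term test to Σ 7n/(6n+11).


lim(n→∞) 7n/(6n+11) = 7/6 = 7/6  (divide numerator and denominator by n)
lim aₙ = 7/6 ≠ 0 → series DIVERGES

Diverges (lim aₙ = 7/6 ≠ 0)


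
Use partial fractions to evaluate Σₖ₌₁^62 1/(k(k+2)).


1/(k(k+2)) = (1/2)·(1/k - 1/(k+2)) (partial fractions)
Telescoping: Σ = (1/2)·(1 + 1/2 - 1/63 - 1/64) = 5921/8064

Sum = 5921/8064


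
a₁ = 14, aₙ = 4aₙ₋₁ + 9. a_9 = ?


Computing step by step:
a_1 = 14
a_2 = 65
a_3 = 269
a_4 = 1085
a_5 = 4349
a_6 = 17405
a_7 = 69629
a_8 = 278525
a_9 = 1114109


a_9 = 1114109


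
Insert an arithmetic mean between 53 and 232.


AM = (53 + 232)/2 = 285/2 = 142.5

AM = 142.5


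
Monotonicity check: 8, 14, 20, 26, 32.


Differences: 6, 6, 6, 6
All differences > 0 → strictly INCREASING

Monotonically increasing


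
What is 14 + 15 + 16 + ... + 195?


Σₖ₌14^195 k = Σₖ₌₁^195 k − Σₖ₌₁^13 k
= 195·196/2 − 13·14/2
= 19110 − 91 = 19019

Σk = 19019


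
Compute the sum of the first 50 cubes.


n(n+1)/2 = 50×51/2 = 1275
Σk³ = 1275² = 1625625

Σk³ = 1625625


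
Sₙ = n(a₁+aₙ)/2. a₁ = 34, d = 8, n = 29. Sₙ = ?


aₙ = 34 + (29-1)×8 = 258
Sₙ = n(a₁+aₙ)/2 = 29×(34+258)/2
= 29×292/2 = 4234

S_29 = 4234


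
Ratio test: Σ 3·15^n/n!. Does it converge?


aₙ = 3·15^n/n!
a_{n+1}/aₙ = 15^(n+1)/(n+1)! × n!/15^n  (constant 3 cancels)
= 15/(n+1)
L = lim(n→∞) 15/(n+1) = 0
L < 1 → series CONVERGES

Converges (ratio test: L = 0 < 1)


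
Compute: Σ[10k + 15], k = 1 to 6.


Σ(10k+15) = 10·Σk + 15·n
= 10·21 + 15·6
= 210 + 90 = 300

Σ = 300


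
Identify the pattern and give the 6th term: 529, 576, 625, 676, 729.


Pattern: perfect squares: n²
Terms: 529, 576, 625, 676, 729
Next term = 784

Next term = 784


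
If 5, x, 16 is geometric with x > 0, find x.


GM = √(5×16) = √80 = 8.9443

GM = 8.9443


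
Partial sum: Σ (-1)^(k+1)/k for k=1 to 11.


S = 1 - 1/2 + 1/3 - 1/4 + 1/5 - 1/6 + 1/7 - 1/8 ± ...
= 0.7365
(Full series converges to +ln(2) ≈ +0.6931)

S_11 = 0.7365


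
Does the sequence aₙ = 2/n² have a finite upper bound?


a₁ = 2, a₂ = 2/4, a₃ = 2/9, ...
0 < aₙ ≤ 2 for all n ≥ 1
The sequence IS bounded

Bounded (0 < aₙ ≤ 2)


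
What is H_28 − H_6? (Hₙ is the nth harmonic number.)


Σₖ₌7^28 1/k = 1/7 + 1/8 + 1/9 + ... + 1/28
= 118636677563/80313433200
≈ 1.4772

Sum = 118636677563/80313433200 ≈ 1.4772


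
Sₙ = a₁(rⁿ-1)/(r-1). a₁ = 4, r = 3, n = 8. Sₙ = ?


Sₙ = 4×(3^8 - 1)/(3 - 1)
= 4×(6561 - 1)/2
= 4×6560/2
= 13120

S_8 = 13120


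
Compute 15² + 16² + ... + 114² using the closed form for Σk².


Σₖ₌15^114 k² = Σₖ₌₁^114 k² − Σₖ₌₁^14 k²
= 114·115·229/6 − 14·15·29/6
= 500365 − 1015 = 499350

Σk² = 499350


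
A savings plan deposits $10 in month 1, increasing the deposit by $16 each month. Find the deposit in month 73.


aₙ = a₁ + (n-1)d
= 10 + (73-1)×16
= 10 + 1152
= 1162

a_73 = 1162


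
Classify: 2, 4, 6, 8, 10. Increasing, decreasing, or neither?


Differences: 2, 2, 2, 2
All differences > 0 → strictly INCREASING

Monotonically increasing


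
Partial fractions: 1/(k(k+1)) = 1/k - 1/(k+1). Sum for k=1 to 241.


1/(k(k+1)) = 1/k - 1/(k+1) (partial fractions)
Telescoping: Σ = 1 - 1/242 = 241/242

Sum = 241/242


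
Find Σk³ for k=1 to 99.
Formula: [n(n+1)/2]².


n(n+1)/2 = 99×100/2 = 4950
Σk³ = 4950² = 24502500

Σk³ = 24502500


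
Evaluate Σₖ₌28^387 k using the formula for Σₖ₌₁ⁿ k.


Σₖ₌28^387 k = Σₖ₌₁^387 k − Σₖ₌₁^27 k
= 387·388/2 − 27·28/2
= 75078 − 378 = 74700

Σk = 74700


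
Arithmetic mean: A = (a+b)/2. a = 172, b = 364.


AM = (172 + 364)/2 = 536/2 = 268

AM = 268


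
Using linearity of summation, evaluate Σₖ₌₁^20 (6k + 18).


Σ(6k+18) = 6·Σk + 18·n
= 6·210 + 18·20
= 1260 + 360 = 1620

Σ = 1620


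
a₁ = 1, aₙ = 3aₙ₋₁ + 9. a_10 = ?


Computing step by step:
a_1 = 1
a_2 = 12
a_3 = 45
a_4 = 144
a_5 = 441
a_6 = 1332
a_7 = 4005
a_8 = 12024
a_9 = 36081
a_10 = 108252


a_10 = 108252


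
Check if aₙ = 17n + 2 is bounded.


aₙ = 17n + 2 → as n→∞, aₙ→∞
No finite upper bound exists
The sequence is UNBOUNDED

Unbounded (aₙ → ∞ as n → ∞)


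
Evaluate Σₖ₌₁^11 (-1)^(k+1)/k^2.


S = 1 - 1/4 + 1/9 - 1/16 + 1/25 - 1/36 + 1/49 - 1/64 ± ...
= 0.8262
(Full series converges to +π²/12 ≈ +0.8225)

S_11 = 0.8262


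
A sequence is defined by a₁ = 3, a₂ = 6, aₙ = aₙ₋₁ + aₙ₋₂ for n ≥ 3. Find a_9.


Computing iteratively: 3, 6, 9, 15, 24, 39, 63, 102, 165
a_9 = 165

a_9 = 165


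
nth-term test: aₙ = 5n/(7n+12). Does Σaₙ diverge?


lim(n→∞) 5n/(7n+12) = 5/7 = 5/7  (divide numerator and denominator by n)
lim aₙ = 5/7 ≠ 0 → series DIVERGES

Diverges (lim aₙ = 5/7 ≠ 0)


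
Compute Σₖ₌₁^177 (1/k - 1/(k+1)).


Telescoping: adjacent terms cancel.
= 1/1 - 1/178
= 1 - 1/178 = 177/178

Sum = 177/178


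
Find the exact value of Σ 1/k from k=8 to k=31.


Σₖ₌8^31 1/k = 1/8 + 1/9 + 1/10 + ... + 1/31
= 103565365510297/72201776446800
≈ 1.4344

Sum = 103565365510297/72201776446800 ≈ 1.4344


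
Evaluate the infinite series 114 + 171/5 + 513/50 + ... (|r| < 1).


S∞ = a₁/(1-r) = 114/(1 - 3/10)
= 114/(7/10)
= 1140/7

S∞ = 1140/7


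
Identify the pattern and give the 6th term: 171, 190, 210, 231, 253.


Pattern: triangular numbers: n(n+1)/2
Terms: 171, 190, 210, 231, 253
Next term = 276

Next term = 276


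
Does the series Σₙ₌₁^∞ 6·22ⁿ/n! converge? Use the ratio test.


aₙ = 6·22^n/n!
a_{n+1}/aₙ = 22^(n+1)/(n+1)! × n!/22^n  (constant 6 cancels)
= 22/(n+1)
L = lim(n→∞) 22/(n+1) = 0
L < 1 → series CONVERGES

Converges (ratio test: L = 0 < 1)


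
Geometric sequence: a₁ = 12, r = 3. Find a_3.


aₙ = a₁·r^(n-1)
= 12×3^2
= 12×9
= 108

a_3 = 108


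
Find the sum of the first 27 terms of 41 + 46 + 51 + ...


aₙ = 41 + (27-1)×5 = 171
Sₙ = n(a₁+aₙ)/2 = 27×(41+171)/2
= 27×212/2 = 2862

S_27 = 2862


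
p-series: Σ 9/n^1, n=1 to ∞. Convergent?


p-series test: Σ c/n^p converges if p > 1, diverges if p ≤ 1 (constant c > 0 doesn't affect convergence).
p = 1
1 ≤ 1 → DIVERGES

Diverges (p = 1 ≤ 1)


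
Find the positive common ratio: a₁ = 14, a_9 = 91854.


r^(n-1) = aₙ/a₁
r^8 = 91854/14 = 6561
r = 6561^(1/8)
= ±3; taking r > 0 gives r = 3

r = 3


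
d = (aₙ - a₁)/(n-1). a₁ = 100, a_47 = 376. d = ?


d = (aₙ - a₁)/(n-1)
= (376 - 100)/(47-1)
= 276/46 = 6

d = 6


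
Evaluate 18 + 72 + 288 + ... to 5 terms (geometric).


Sₙ = 18×(4^5 - 1)/(4 - 1)
= 18×(1024 - 1)/3
= 18×1023/3
= 6138

S_5 = 6138


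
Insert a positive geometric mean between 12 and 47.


GM = √(12×47) = √564 = 23.7487

GM = 23.7487


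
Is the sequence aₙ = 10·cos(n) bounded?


For all n, -1 ≤ cos(n) ≤ 1, so -10 ≤ 10·cos(n) ≤ 10
Lower bound: -10, Upper bound: 10
The sequence IS bounded

Bounded (-10 ≤ aₙ ≤ 10)


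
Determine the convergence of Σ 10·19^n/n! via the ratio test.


aₙ = 10·19^n/n!
a_{n+1}/aₙ = 19^(n+1)/(n+1)! × n!/19^n  (constant 10 cancels)
= 19/(n+1)
L = lim(n→∞) 19/(n+1) = 0
L < 1 → series CONVERGES

Converges (ratio test: L = 0 < 1)


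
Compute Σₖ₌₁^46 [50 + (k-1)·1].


aₙ = 50 + (46-1)×1 = 95
Sₙ = n(a₁+aₙ)/2 = 46×(50+95)/2
= 46×145/2 = 3335

S_46 = 3335


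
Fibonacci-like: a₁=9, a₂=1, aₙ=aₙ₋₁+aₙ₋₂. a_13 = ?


Computing iteratively: 9, 1, 10, 11, 21, 32, 53, 85, 138, 223, 361, 584, ...
a_13 = 945

a_13 = 945


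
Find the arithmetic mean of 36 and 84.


AM = (36 + 84)/2 = 120/2 = 60

AM = 60


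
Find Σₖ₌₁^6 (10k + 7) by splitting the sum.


Σ(10k+7) = 10·Σk + 7·n
= 10·21 + 7·6
= 210 + 42 = 252

Σ = 252


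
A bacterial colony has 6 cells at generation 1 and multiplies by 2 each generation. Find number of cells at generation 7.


aₙ = a₁·r^(n-1)
= 6×2^6
= 6×64
= 384

a_7 = 384


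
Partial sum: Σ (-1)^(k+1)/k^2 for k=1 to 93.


S = 1 - 1/4 + 1/9 - 1/16 + 1/25 - 1/36 + 1/49 - 1/64 ± ...
= 0.8225
(Full series converges to +π²/12 ≈ +0.8225)

S_93 = 0.8225


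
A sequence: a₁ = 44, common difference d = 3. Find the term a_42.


aₙ = a₁ + (n-1)d
= 44 + (42-1)×3
= 44 + 123
= 167

a_42 = 167


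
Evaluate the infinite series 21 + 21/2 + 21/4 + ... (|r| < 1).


S∞ = a₁/(1-r) = 21/(1 - 1/2)
= 21/(1/2)
= 42

S∞ = 42


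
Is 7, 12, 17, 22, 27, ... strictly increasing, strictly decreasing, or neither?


Differences: 5, 5, 5, 5
All differences > 0 → strictly INCREASING

Monotonically increasing


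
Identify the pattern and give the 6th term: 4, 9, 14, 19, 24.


Pattern: arithmetic (d=5)
Terms: 4, 9, 14, 19, 24
Next term = 29

Next term = 29


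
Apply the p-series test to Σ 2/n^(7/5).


p-series test: Σ c/n^p converges if p > 1, diverges if p ≤ 1 (constant c > 0 doesn't affect convergence).
p = 7/5
7/5 > 1 → CONVERGES

Converges (p = 7/5 > 1)


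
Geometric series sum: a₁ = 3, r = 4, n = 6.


Sₙ = 3×(4^6 - 1)/(4 - 1)
= 3×(4096 - 1)/3
= 3×4095/3
= 4095

S_6 = 4095


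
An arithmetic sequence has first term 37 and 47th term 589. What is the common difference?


d = (aₙ - a₁)/(n-1)
= (589 - 37)/(47-1)
= 552/46 = 12

d = 12


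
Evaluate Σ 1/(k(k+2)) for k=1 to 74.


1/(k(k+2)) = (1/2)·(1/k - 1/(k+2)) (partial fractions)
Telescoping: Σ = (1/2)·(1 + 1/2 - 1/75 - 1/76) = 8399/11400

Sum = 8399/11400


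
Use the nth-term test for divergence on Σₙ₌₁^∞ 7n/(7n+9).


lim(n→∞) 7n/(7n+9) = 7/7 = 1  (divide numerator and denominator by n)
lim aₙ = 1 ≠ 0 → series DIVERGES

Diverges (lim aₙ = 1 ≠ 0)


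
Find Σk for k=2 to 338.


Σₖ₌2^338 k = Σₖ₌₁^338 k − Σₖ₌₁^1 k
= 338·339/2 − 1·2/2
= 57291 − 1 = 57290

Σk = 57290


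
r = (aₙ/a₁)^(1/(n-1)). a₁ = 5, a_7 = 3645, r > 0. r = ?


r^(n-1) = aₙ/a₁
r^6 = 3645/5 = 729
r = 729^(1/6)
= ±3; taking r > 0 gives r = 3

r = 3


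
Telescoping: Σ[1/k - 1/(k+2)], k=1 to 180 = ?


Telescoping with gap 2: two head and two tail terms survive.
= (1 + 1/2) - (1/181 + 1/182)
= 3/2 - 1/181 - 1/182 = 24525/16471

Sum = 24525/16471


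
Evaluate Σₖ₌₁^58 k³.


n(n+1)/2 = 58×59/2 = 1711
Σk³ = 1711² = 2927521

Σk³ = 2927521


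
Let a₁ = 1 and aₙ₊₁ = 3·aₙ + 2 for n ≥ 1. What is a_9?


Computing step by step:
a_1 = 1
a_2 = 5
a_3 = 17
a_4 = 53
a_5 = 161
a_6 = 485
a_7 = 1457
a_8 = 4373
a_9 = 13121


a_9 = 13121


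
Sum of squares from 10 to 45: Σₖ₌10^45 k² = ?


Σₖ₌10^45 k² = Σₖ₌₁^45 k² − Σₖ₌₁^9 k²
= 45·46·91/6 − 9·10·19/6
= 31395 − 285 = 31110

Σk² = 31110


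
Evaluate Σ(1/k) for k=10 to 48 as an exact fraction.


Σₖ₌10^48 1/k = 1/10 + 1/11 + 1/12 + ... + 1/48
= 721558908683331789893/442720643463713815200
≈ 1.6298

Sum = 721558908683331789893/442720643463713815200 ≈ 1.6298


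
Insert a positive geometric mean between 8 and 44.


GM = √(8×44) = √352 = 18.7617

GM = 18.7617


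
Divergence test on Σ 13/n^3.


lim(n→∞) 13/n^3 = 0
lim aₙ = 0 → nth-term test is INCONCLUSIVE
(Need other tests; this is actually a convergent p-series with p=3 > 1)

Inconclusive (lim aₙ = 0; need another test)


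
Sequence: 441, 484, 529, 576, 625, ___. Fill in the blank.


Pattern: perfect squares: n²
Terms: 441, 484, 529, 576, 625
Next term = 676

Next term = 676


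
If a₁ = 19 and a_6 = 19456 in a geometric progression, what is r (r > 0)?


r^(n-1) = aₙ/a₁
r^5 = 19456/19 = 1024
r = 1024^(1/5)
= 4

r = 4


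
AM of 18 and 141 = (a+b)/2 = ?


AM = (18 + 141)/2 = 159/2 = 79.5

AM = 79.5


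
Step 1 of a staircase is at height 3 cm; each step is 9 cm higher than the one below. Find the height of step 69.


aₙ = a₁ + (n-1)d
= 3 + (69-1)×9
= 3 + 612
= 615

a_69 = 615


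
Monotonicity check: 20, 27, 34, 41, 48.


Differences: 7, 7, 7, 7
All differences > 0 → strictly INCREASING

Monotonically increasing


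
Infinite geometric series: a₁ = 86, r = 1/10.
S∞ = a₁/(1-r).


S∞ = a₁/(1-r) = 86/(1 - 1/10)
= 86/(9/10)
= 860/9

S∞ = 860/9


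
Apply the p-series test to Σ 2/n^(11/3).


p-series test: Σ c/n^p converges if p > 1, diverges if p ≤ 1 (constant c > 0 doesn't affect convergence).
p = 11/3
11/3 > 1 → CONVERGES

Converges (p = 11/3 > 1)


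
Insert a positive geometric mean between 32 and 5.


GM = √(32×5) = √160 = 12.6491

GM = 12.6491


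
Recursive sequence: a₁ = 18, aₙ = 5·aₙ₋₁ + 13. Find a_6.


Computing step by step:
a_1 = 18
a_2 = 103
a_3 = 528
a_4 = 2653
a_5 = 13278
a_6 = 66403


a_6 = 66403


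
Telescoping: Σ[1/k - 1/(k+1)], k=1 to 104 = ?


Telescoping: adjacent terms cancel.
= 1/1 - 1/105
= 1 - 1/105 = 104/105

Sum = 104/105


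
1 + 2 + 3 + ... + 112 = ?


n(n+1)/2 = 112×113/2 = 12656/2 = 6328

Σk = 6328


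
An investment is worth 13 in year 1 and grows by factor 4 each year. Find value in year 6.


aₙ = a₁·r^(n-1)
= 13×4^5
= 13×1024
= 13312

a_6 = 13312


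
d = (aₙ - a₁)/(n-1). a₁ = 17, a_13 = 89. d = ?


d = (aₙ - a₁)/(n-1)
= (89 - 17)/(13-1)
= 72/12 = 6

d = 6


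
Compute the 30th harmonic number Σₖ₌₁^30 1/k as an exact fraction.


H_30 = 1/1 + 1/2 + 1/3 + ... + 1/30
= 9304682830147/2329089562800
≈ 3.995

H_30 = 9304682830147/2329089562800 ≈ 3.995


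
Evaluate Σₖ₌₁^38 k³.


n(n+1)/2 = 38×39/2 = 741
Σk³ = 741² = 549081

Σk³ = 549081


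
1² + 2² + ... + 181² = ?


n = 181
n(n+1)(2n+1)/6 = 181×182×363/6
= 11957946/6 = 1992991

Σk² = 1992991


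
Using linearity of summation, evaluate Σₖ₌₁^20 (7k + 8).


Σ(7k+8) = 7·Σk + 8·n
= 7·210 + 8·20
= 1470 + 160 = 1630

Σ = 1630


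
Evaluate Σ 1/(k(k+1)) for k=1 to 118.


1/(k(k+1)) = 1/k - 1/(k+1) (partial fractions)
Telescoping: Σ = 1 - 1/119 = 118/119

Sum = 118/119


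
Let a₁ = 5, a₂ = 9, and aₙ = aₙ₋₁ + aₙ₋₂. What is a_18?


Computing iteratively: 5, 9, 14, 23, 37, 60, 97, 157, 254, 411, 665, 1076, ...
a_18 = 19308

a_18 = 19308


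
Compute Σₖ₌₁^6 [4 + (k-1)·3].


aₙ = 4 + (6-1)×3 = 19
Sₙ = n(a₁+aₙ)/2 = 6×(4+19)/2
= 6×23/2 = 69

S_6 = 69


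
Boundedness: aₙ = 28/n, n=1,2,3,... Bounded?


a₁ = 28, a₂ = 28/2, a₃ = 28/3, ...
0 < aₙ ≤ 28 for all n ≥ 1
Lower bound: 0, Upper bound: 28
The sequence IS bounded

Bounded (0 < aₙ ≤ 28)


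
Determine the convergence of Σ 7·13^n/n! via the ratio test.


aₙ = 7·13^n/n!
a_{n+1}/aₙ = 13^(n+1)/(n+1)! × n!/13^n  (constant 7 cancels)
= 13/(n+1)
L = lim(n→∞) 13/(n+1) = 0
L < 1 → series CONVERGES

Converges (ratio test: L = 0 < 1)


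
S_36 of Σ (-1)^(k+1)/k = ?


S = 1 - 1/2 + 1/3 - 1/4 + 1/5 - 1/6 + 1/7 - 1/8 ± ...
= 0.6795
(Full series converges to +ln(2) ≈ +0.6931)

S_36 = 0.6795


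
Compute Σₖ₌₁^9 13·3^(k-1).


Sₙ = 13×(3^9 - 1)/(3 - 1)
= 13×(19683 - 1)/2
= 13×19682/2
= 127933

S_9 = 127933


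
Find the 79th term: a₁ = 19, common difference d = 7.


aₙ = a₁ + (n-1)d
= 19 + (79-1)×7
= 19 + 546
= 565

a_79 = 565


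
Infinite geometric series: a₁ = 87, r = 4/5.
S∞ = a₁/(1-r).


S∞ = a₁/(1-r) = 87/(1 - 4/5)
= 87/(1/5)
= 435

S∞ = 435


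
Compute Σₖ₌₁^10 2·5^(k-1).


Sₙ = 2×(5^10 - 1)/(5 - 1)
= 2×(9765625 - 1)/4
= 2×9765624/4
= 4882812

S_10 = 4882812


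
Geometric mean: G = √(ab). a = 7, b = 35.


GM = √(7×35) = √245 = 15.6525

GM = 15.6525


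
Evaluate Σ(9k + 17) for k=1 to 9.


Σ(9k+17) = 9·Σk + 17·n
= 9·45 + 17·9
= 405 + 153 = 558

Σ = 558


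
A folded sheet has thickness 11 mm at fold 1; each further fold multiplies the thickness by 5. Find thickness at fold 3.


aₙ = a₁·r^(n-1)
= 11×5^2
= 11×25
= 275

a_3 = 275


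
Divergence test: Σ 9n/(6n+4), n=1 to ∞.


lim(n→∞) 9n/(6n+4) = 9/6 = 3/2  (divide numerator and denominator by n)
lim aₙ = 3/2 ≠ 0 → series DIVERGES

Diverges (lim aₙ = 3/2 ≠ 0)


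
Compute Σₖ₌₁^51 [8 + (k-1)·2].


aₙ = 8 + (51-1)×2 = 108
Sₙ = n(a₁+aₙ)/2 = 51×(8+108)/2
= 51×116/2 = 2958

S_51 = 2958


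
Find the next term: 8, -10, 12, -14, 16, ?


Pattern: alternating sign, magnitude arithmetic (d=2)
Terms: 8, -10, 12, -14, 16
Next term = -18

Next term = -18


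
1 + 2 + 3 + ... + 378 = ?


n(n+1)/2 = 378×379/2 = 143262/2 = 71631

Σk = 71631


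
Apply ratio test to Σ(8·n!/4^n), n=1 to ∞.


aₙ = 8·n!/4^n
a_{n+1}/aₙ = (n+1)!/4^(n+1) × 4^n/n!  (constant 8 cancels)
= (n+1)/4
L = lim(n→∞) (n+1)/4 = ∞
L > 1 → series DIVERGES

Diverges (ratio test: L = ∞ > 1)


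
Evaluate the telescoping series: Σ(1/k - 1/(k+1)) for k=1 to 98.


Telescoping: adjacent terms cancel.
= 1/1 - 1/99
= 1 - 1/99 = 98/99

Sum = 98/99


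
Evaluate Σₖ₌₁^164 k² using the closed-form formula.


n = 164
n(n+1)(2n+1)/6 = 164×165×329/6
= 8902740/6 = 1483790

Σk² = 1483790


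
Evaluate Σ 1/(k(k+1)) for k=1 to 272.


1/(k(k+1)) = 1/k - 1/(k+1) (partial fractions)
Telescoping: Σ = 1 - 1/273 = 272/273

Sum = 272/273


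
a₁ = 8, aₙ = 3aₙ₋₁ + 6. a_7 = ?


Computing step by step:
a_1 = 8
a_2 = 30
a_3 = 96
a_4 = 294
a_5 = 888
a_6 = 2670
a_7 = 8016


a_7 = 8016


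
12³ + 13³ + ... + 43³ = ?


Σₖ₌12^43 k³ = [43·44/2]² − [11·12/2]²
= 894916 − 4356 = 890560

Σk³ = 890560


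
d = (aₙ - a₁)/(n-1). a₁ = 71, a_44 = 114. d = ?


d = (aₙ - a₁)/(n-1)
= (114 - 71)/(44-1)
= 43/43 = 1

d = 1


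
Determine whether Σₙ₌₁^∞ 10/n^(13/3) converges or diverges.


p-series test: Σ c/n^p converges if p > 1, diverges if p ≤ 1 (constant c > 0 doesn't affect convergence).
p = 13/3
13/3 > 1 → CONVERGES

Converges (p = 13/3 > 1)


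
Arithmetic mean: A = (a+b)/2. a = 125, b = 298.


AM = (125 + 298)/2 = 423/2 = 211.5

AM = 211.5


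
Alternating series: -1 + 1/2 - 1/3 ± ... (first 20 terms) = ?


S = -1 + 1/2 - 1/3 + 1/4 - 1/5 + 1/6 - 1/7 + 1/8 ± ...
= -0.6688
(Full series converges to -ln(2) ≈ -0.6931)

S_20 = -0.6688


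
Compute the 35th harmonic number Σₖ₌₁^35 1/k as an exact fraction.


H_35 = 1/1 + 1/2 + 1/3 + ... + 1/35
= 54437269998109/13127595717600
≈ 4.1468

H_35 = 54437269998109/13127595717600 ≈ 4.1468


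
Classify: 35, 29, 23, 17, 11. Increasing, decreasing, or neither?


Differences: -6, -6, -6, -6
All differences < 0 → strictly DECREASING

Monotonically decreasing


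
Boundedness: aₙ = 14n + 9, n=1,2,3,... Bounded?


aₙ = 14n + 9 → as n→∞, aₙ→∞
No finite upper bound exists
The sequence is UNBOUNDED

Unbounded (aₙ → ∞ as n → ∞)


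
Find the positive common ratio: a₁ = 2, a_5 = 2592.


r^(n-1) = aₙ/a₁
r^4 = 2592/2 = 1296
r = 1296^(1/4)
= ±6; taking r > 0 gives r = 6

r = 6


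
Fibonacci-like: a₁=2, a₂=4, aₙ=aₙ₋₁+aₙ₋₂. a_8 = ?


Computing iteratively: 2, 4, 6, 10, 16, 26, 42, 68
a_8 = 68

a_8 = 68


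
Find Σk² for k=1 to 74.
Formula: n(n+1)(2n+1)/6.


n = 74
n(n+1)(2n+1)/6 = 74×75×149/6
= 826950/6 = 137825

Σk² = 137825


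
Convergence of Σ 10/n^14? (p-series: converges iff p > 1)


p-series test: Σ c/n^p converges if p > 1, diverges if p ≤ 1 (constant c > 0 doesn't affect convergence).
p = 14
14 > 1 → CONVERGES

Converges (p = 14 > 1)


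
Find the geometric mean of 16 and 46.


GM = √(16×46) = √736 = 27.1293

GM = 27.1293


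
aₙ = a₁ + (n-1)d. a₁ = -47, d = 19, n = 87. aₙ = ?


aₙ = a₁ + (n-1)d
= -47 + (87-1)×19
= -47 + 1634
= 1587

a_87 = 1587


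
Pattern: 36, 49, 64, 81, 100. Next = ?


Pattern: perfect squares: n²
Terms: 36, 49, 64, 81, 100
Next term = 121

Next term = 121


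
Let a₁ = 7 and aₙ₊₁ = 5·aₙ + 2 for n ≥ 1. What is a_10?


Computing step by step:
a_1 = 7
a_2 = 37
a_3 = 187
a_4 = 937
a_5 = 4687
a_6 = 23437
a_7 = 117187
a_8 = 585937
a_9 = 2929687
a_10 = 14648437


a_10 = 14648437


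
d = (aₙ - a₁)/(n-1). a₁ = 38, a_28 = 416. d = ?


d = (aₙ - a₁)/(n-1)
= (416 - 38)/(28-1)
= 378/27 = 14

d = 14


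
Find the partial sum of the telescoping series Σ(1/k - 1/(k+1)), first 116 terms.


Telescoping: adjacent terms cancel.
= 1/1 - 1/117
= 1 - 1/117 = 116/117

Sum = 116/117


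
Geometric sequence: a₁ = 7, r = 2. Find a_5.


aₙ = a₁·r^(n-1)
= 7×2^4
= 7×16
= 112

a_5 = 112


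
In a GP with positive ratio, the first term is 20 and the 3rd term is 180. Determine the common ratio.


r^(n-1) = aₙ/a₁
r^2 = 180/20 = 9
r = 9^(1/2)
= ±3; taking r > 0 gives r = 3

r = 3


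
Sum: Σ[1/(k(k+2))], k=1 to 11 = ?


1/(k(k+2)) = (1/2)·(1/k - 1/(k+2)) (partial fractions)
Telescoping: Σ = (1/2)·(1 + 1/2 - 1/12 - 1/13) = 209/312

Sum = 209/312


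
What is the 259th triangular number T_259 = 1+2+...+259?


n(n+1)/2 = 259×260/2 = 67340/2 = 33670

Σk = 33670


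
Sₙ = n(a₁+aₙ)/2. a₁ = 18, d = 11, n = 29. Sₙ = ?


aₙ = 18 + (29-1)×11 = 326
Sₙ = n(a₁+aₙ)/2 = 29×(18+326)/2
= 29×344/2 = 4988

S_29 = 4988


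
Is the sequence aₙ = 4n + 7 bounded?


aₙ = 4n + 7 → as n→∞, aₙ→∞
No finite upper bound exists
The sequence is UNBOUNDED

Unbounded (aₙ → ∞ as n → ∞)


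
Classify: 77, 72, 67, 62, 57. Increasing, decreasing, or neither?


Differences: -5, -5, -5, -5
All differences < 0 → strictly DECREASING

Monotonically decreasing


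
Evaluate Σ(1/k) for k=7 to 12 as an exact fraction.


Σₖ₌7^12 1/k = 1/7 + 1/8 + 1/9 + 1/10 + 1/11 + 1/12
= 18107/27720
≈ 0.6532

Sum = 18107/27720 ≈ 0.6532


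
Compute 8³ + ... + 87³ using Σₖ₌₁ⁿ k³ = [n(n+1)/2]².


Σₖ₌8^87 k³ = [87·88/2]² − [7·8/2]²
= 14653584 − 784 = 14652800

Σk³ = 14652800


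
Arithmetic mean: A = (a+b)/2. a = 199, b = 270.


AM = (199 + 270)/2 = 469/2 = 234.5

AM = 234.5


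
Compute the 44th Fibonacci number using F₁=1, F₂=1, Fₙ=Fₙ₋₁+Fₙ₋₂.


Fibonacci sequence: 1, 1, 2, 3, 5, 8, 13, 21, 34, 55, 89, ...
F(44) = 701408733

F(44) = 701408733


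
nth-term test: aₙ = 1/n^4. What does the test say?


lim(n→∞) 1/n^4 = 0
lim aₙ = 0 → nth-term test is INCONCLUSIVE
(Need other tests; this is actually a convergent p-series with p=4 > 1)

Inconclusive (lim aₙ = 0; need another test)
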